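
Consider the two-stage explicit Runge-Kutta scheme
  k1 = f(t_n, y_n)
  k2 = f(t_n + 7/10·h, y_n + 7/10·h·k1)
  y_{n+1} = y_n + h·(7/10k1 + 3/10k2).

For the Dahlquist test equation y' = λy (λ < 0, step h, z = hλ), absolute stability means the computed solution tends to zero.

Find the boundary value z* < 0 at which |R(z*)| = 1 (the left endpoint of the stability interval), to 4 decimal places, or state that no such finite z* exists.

Test eqn y'=λy, z=hλ:
  k1=λy_n ⇒ h·k1=z·y_n;  k2=λ(1+7/10z)y_n ⇒ h·k2=z(1+7/10z)y_n
  y_{n+1}/y_n = 1 + 7/10z + 3/10z(1+7/10z) = 1 + z + 21/100z²
  R(z) = 1 + z + 21/100z².

Solve |R(x)|<1 on ℝ⁻.
x=-1.59: |R|=0.0591
R=1: x+21/100x²=0 ⇒ x=−100/21=-4.7619; min R=1−1/(4·21/100)=-0.1905>−1
Confirm numerically:
  x=-2.441: |R|=0.18972 <1
  x=-2.210: |R|=0.18434 <1
  x=-2.047: |R|=0.16706 <1
  x=-5.304: |R|=1.60381 >1
  x=-5.243: |R|=1.52970 >1
  x=-4.814: |R|=1.05267 >1
So |R|<1 on (-4.7619, 0).

left endpoint -4.7619.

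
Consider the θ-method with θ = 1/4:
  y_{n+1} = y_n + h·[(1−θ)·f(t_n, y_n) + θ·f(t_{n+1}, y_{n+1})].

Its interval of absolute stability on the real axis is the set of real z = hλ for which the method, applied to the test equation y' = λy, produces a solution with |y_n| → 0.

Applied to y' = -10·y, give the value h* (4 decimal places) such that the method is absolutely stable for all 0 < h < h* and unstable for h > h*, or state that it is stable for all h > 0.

With y'=λy (z=hλ):
  y_{n+1} = y_n + z·[3/4·y_n + 1/4·y_{n+1}] ⇒ (1 − 1/4z)y_{n+1} = (1 + 3/4z)y_n
  so R(z) = (1 + 3/4z)/(1 − 1/4z).

Solve |R(x)|<1 on ℝ⁻.
x=-1.03: |R|=0.1809
R=−1: 1+3/4x = −1+1/4x ⇒ -1/2x=2 ⇒ x=2/(-1/2)=-4.0000
Confirm numerically:
  x=-3.681: |R|=0.91694 <1
  x=-3.589: |R|=0.89169 <1
  x=-3.502: |R|=0.86724 <1
  x=-2.492: |R|=0.53543 <1
  x=-4.503: |R|=1.11831 >1
  x=-4.189: |R|=1.04616 >1
So |R|<1 on (-4.0000, 0).

(-4.0000,0); λ=-10 ⇒ h* = (4)/10 = 0.4000.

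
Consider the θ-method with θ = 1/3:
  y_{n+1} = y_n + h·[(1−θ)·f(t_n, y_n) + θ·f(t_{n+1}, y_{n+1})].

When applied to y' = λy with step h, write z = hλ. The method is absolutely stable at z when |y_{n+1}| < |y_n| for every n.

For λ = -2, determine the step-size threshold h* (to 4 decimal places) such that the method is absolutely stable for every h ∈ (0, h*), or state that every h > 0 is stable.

(-6.0000,0); λ=-2 ⇒ h* = (6)/2 = 3.0000.

Set f=λy, z=hλ:
  y_{n+1} = y_n + z·[2/3·y_n + 1/3·y_{n+1}] ⇒ (1 − 1/3z)y_{n+1} = (1 + 2/3z)y_n
  Hence R(z) = (1 + 2/3z)/(1 − 1/3z).

Find x<0 with |R(x)|<1.
x=-0.81: |R|=0.3622
R=−1: 1+2/3x = −1+1/3x ⇒ -1/3x=2 ⇒ x=2/(-1/3)=-6.0000
Confirm numerically:
  x=-5.396: |R|=0.92806 <1
  x=-5.316: |R|=0.91775 <1
  x=-2.980: |R|=0.49498 <1
  x=-2.656: |R|=0.40877 <1
  x=-6.324: |R|=1.03475 >1
  x=-6.106: |R|=1.01164 >1
Stable set (-6.0000, 0).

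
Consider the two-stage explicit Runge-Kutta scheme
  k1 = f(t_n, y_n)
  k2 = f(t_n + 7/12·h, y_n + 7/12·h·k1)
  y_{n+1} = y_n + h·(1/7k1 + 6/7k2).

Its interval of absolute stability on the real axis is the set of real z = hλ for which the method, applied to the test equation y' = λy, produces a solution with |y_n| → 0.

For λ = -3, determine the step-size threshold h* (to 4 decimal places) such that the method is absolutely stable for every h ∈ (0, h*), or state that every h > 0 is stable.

(-2.0000,0); λ=-3 ⇒ h* = (2)/3 = 0.6667.

With y'=λy (z=hλ):
  k1=λy_n ⇒ h·k1=z·y_n;  k2=λ(1+7/12z)y_n ⇒ h·k2=z(1+7/12z)y_n
  y_{n+1}/y_n = 1 + 1/7z + 6/7z(1+7/12z) = 1 + z + 1/2z²
  ⇒ R(z) = 1 + z + 1/2z².

Need |R(x)|<1, x<0.
x=-1.42: |R|=0.5882
R=1: x+1/2x²=0 ⇒ x=−2=-2.0000; min R=1−1/(4·1/2)=0.5000>−1
Confirm numerically:
  x=-1.869: |R|=0.87758 <1
  x=-1.641: |R|=0.70544 <1
  x=-0.887: |R|=0.50638 <1
  x=-0.873: |R|=0.50806 <1
  x=-2.176: |R|=1.19149 >1
  x=-2.104: |R|=1.10941 >1
So |R|<1 on (-2.0000, 0).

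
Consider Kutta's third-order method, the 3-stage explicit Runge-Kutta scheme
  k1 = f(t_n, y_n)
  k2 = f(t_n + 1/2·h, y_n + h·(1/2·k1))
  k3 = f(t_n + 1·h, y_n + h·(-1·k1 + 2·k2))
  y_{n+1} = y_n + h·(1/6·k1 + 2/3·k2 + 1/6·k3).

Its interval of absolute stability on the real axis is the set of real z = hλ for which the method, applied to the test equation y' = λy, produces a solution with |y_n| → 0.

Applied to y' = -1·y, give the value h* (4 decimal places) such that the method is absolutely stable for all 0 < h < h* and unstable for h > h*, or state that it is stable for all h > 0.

On y'=λy, z=hλ:
  order 3, 3-stage ⇒ R(z)=1+z+z^2/2+z^3/6
  (e.g. R(-1.48)=0.07490, |R|=0.07490)

Solve |R(x)|<1 on ℝ⁻.
x=-1.48: |R|=0.0749
|R(-1.78)|=0.1358 |R(-1.01)|=0.3283 |R(-0.81)|=0.4295
Bisect:
  x_lo=-3.0790 |R|=2.2039  x_hi=-0.3224 |R|=0.7240
  mid=-1.70069 |R|=0.07435 →hi
  mid=-2.38986 |R|=0.80906 →hi
  mid=-2.73444 |R|=1.40350 →lo
  mid=-2.56215 |R|=1.08309 →lo
  mid=-2.47600 |R|=0.94060 →hi
  mid=-2.51908 |R|=1.01044 →lo
  mid=-2.49754 |R|=0.97517 →hi
  mid=-2.50831 |R|=0.99272 →hi
  mid=-2.51369 |R|=1.00156 →lo
  ...
  [-2.51285,-2.51268] ⇒ x*=-2.5127
Interval (-2.5127, 0).

(-2.5127,0); λ=-1 ⇒ h* = 2.5127.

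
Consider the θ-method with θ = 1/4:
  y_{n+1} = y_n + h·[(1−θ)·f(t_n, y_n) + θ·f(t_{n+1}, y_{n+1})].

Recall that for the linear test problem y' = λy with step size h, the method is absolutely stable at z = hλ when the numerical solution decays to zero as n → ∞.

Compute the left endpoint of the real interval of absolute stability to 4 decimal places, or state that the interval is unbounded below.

With y'=λy (z=hλ):
  y_{n+1} = y_n + z·[3/4·y_n + 1/4·y_{n+1}] ⇒ (1 − 1/4z)y_{n+1} = (1 + 3/4z)y_n
  ⇒ R(z) = (1 + 3/4z)/(1 − 1/4z).

Find x<0 with |R(x)|<1.
x=-0.93: |R|=0.2454
R=−1: 1+3/4x = −1+1/4x ⇒ -1/2x=2 ⇒ x=2/(-1/2)=-4.0000
Confirm numerically:
  x=-2.732: |R|=0.62329 <1
  x=-2.643: |R|=0.59145 <1
  x=-2.340: |R|=0.47634 <1
  x=-2.328: |R|=0.47155 <1
  x=-4.524: |R|=1.12295 >1
  x=-4.255: |R|=1.06178 >1
Interval (-4.0000, 0).

z* = -4.0000.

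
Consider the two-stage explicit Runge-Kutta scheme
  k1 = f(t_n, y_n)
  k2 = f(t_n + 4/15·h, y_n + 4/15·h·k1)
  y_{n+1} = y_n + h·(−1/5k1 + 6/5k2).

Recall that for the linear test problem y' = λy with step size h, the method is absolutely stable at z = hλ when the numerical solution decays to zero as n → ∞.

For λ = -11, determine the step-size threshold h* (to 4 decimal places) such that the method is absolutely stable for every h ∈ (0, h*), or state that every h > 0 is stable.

(-3.1250,0); λ=-11 ⇒ h* = (25/8)/11 = 0.2841.

With y'=λy (z=hλ):
  k1=λy_n ⇒ h·k1=z·y_n;  k2=λ(1+4/15z)y_n ⇒ h·k2=z(1+4/15z)y_n
  y_{n+1}/y_n = 1 − 1/5z + 6/5z(1+4/15z) = 1 + z + 8/25z²
  R(z) = 1 + z + 8/25z².

Solve |R(x)|<1 on ℝ⁻.
x=-0.38: |R|=0.6662
R=1: x+8/25x²=0 ⇒ x=−25/8=-3.1250; min R=1−1/(4·8/25)=0.2188>−1
Confirm numerically:
  x=-2.942: |R|=0.82772 <1
  x=-2.322: |R|=0.40334 <1
  x=-1.380: |R|=0.22941 <1
  x=-3.407: |R|=1.30745 >1
  x=-3.253: |R|=1.13324 >1
So |R|<1 on (-3.1250, 0).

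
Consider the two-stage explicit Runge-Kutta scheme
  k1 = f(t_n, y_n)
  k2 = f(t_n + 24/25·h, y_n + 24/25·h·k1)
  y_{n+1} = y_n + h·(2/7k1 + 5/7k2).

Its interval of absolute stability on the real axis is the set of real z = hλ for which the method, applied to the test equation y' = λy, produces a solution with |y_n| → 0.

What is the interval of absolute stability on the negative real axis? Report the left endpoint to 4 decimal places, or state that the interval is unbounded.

(-1.4583, 0).

On y'=λy, z=hλ:
  k1=λy_n ⇒ h·k1=z·y_n;  k2=λ(1+24/25z)y_n ⇒ h·k2=z(1+24/25z)y_n
  y_{n+1}/y_n = 1 + 2/7z + 5/7z(1+24/25z) = 1 + z + 24/35z²
  R(z) = 1 + z + 24/35z².

Solve |R(x)|<1 on ℝ⁻.
x=-1.25: |R|=0.8214
R=1: x+24/35x²=0 ⇒ x=−35/24=-1.4583; min R=1−1/(4·24/35)=0.6354>−1
Confirm numerically:
  x=-1.137: |R|=0.74947 <1
  x=-1.046: |R|=0.70425 <1
  x=-0.932: |R|=0.66363 <1
  x=-0.643: |R|=0.64051 <1
  x=-2.043: |R|=1.81907 >1
  x=-2.018: |R|=1.77445 >1
  x=-1.818: |R|=1.44837 >1
Interval (-1.4583, 0).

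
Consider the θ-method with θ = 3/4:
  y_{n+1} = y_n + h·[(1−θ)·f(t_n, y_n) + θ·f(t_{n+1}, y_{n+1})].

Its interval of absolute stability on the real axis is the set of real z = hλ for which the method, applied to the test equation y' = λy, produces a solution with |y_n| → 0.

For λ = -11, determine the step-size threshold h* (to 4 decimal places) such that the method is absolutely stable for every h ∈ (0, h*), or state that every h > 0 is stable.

(−∞, 0) — no finite endpoint. Any h>0 works for λ=-11.

On y'=λy, z=hλ:
  y_{n+1} = y_n + z·[1/4·y_n + 3/4·y_{n+1}] ⇒ (1 − 3/4z)y_{n+1} = (1 + 1/4z)y_n
  ⇒ R(z) = (1 + 1/4z)/(1 − 3/4z).

Find x<0 with |R(x)|<1.
x=-0.87: |R|=0.4735
x=-2: |R|=0.2000
x=-10: |R|=0.1765
x=-100: |R|=0.3158
θ=3/4≥1/2 ⇒ |1+1/4x|<|1−3/4x| ∀x<0 ⇒ stable on all of ℝ⁻.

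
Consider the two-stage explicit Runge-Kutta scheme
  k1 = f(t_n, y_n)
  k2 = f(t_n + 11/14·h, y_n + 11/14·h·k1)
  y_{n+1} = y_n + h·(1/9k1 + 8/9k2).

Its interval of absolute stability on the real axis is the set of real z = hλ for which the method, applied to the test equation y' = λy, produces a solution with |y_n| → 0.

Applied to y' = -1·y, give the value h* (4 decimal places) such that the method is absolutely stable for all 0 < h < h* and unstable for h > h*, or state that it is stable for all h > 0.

On y'=λy, z=hλ:
  k1=λy_n ⇒ h·k1=z·y_n;  k2=λ(1+11/14z)y_n ⇒ h·k2=z(1+11/14z)y_n
  y_{n+1}/y_n = 1 + 1/9z + 8/9z(1+11/14z) = 1 + z + 44/63z²
  R(z) = 1 + z + 44/63z².

Solve |R(x)|<1 on ℝ⁻.
x=-0.55: |R|=0.6613
R=1: x+44/63x²=0 ⇒ x=−63/44=-1.4318; min R=1−1/(4·44/63)=0.6420>−1
Confirm numerically:
  x=-1.275: |R|=0.86036 <1
  x=-0.979: |R|=0.69039 <1
  x=-0.899: |R|=0.66546 <1
  x=-1.968: |R|=1.73697 >1
  x=-1.835: |R|=1.51671 >1
  x=-1.712: |R|=1.33501 >1
So |R|<1 on (-1.4318, 0).

(-1.4318,0); λ=-1 ⇒ h* = (63/44)/1 = 1.4318.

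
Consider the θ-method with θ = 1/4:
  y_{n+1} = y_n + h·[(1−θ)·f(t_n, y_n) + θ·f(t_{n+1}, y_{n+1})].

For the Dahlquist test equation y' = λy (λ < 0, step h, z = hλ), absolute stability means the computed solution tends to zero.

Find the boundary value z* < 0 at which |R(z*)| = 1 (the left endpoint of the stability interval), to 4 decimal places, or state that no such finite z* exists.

Test eqn y'=λy, z=hλ:
  y_{n+1} = y_n + z·[3/4·y_n + 1/4·y_{n+1}] ⇒ (1 − 1/4z)y_{n+1} = (1 + 3/4z)y_n
  ⇒ R(z) = (1 + 3/4z)/(1 − 1/4z).

Find x<0 with |R(x)|<1.
x=-1.67: |R|=0.1781
R=−1: 1+3/4x = −1+1/4x ⇒ -1/2x=2 ⇒ x=2/(-1/2)=-4.0000
Confirm numerically:
  x=-3.690: |R|=0.91938 <1
  x=-3.664: |R|=0.91232 <1
  x=-1.819: |R|=0.25039 <1
  x=-4.355: |R|=1.08498 >1
  x=-4.233: |R|=1.05660 >1
  x=-4.122: |R|=1.03004 >1
Interval (-4.0000, 0).

left endpoint -4.0000.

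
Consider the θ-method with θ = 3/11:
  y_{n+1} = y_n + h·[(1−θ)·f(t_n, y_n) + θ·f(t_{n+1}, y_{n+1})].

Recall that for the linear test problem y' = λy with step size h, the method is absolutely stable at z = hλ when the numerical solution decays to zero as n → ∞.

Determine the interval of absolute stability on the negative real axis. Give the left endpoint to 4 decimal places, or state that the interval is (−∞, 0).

With y'=λy (z=hλ):
  y_{n+1} = y_n + z·[8/11·y_n + 3/11·y_{n+1}] ⇒ (1 − 3/11z)y_{n+1} = (1 + 8/11z)y_n
  Hence R(z) = (1 + 8/11z)/(1 − 3/11z).

Find x<0 with |R(x)|<1.
x=-1.24: |R|=0.0734
R=−1: 1+8/11x = −1+3/11x ⇒ -5/11x=2 ⇒ x=2/(-5/11)=-4.4000
Confirm numerically:
  x=-4.239: |R|=0.96606 <1
  x=-4.044: |R|=0.92305 <1
  x=-3.457: |R|=0.77937 <1
  x=-4.772: |R|=1.07347 >1
  x=-4.599: |R|=1.04013 >1
  x=-4.422: |R|=1.00453 >1
So |R|<1 on (-4.4000, 0).

z∈(-4.4000,0).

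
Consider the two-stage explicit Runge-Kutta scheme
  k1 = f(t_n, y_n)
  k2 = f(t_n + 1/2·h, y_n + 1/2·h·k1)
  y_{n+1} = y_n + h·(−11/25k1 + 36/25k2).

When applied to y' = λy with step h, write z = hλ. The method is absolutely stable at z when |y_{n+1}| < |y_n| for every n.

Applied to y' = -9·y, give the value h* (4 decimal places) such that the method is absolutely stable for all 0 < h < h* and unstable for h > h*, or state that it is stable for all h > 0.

(-1.3889,0); λ=-9 ⇒ h* = (25/18)/9 = 0.1543.

With y'=λy (z=hλ):
  k1=λy_n ⇒ h·k1=z·y_n;  k2=λ(1+1/2z)y_n ⇒ h·k2=z(1+1/2z)y_n
  y_{n+1}/y_n = 1 − 11/25z + 36/25z(1+1/2z) = 1 + z + 18/25z²
  Hence R(z) = 1 + z + 18/25z².

Need |R(x)|<1, x<0.
x=-1.46: |R|=1.0748
R=1: x+18/25x²=0 ⇒ x=−25/18=-1.3889; min R=1−1/(4·18/25)=0.6528>−1
Confirm numerically:
  x=-1.060: |R|=0.74899 <1
  x=-0.881: |R|=0.67784 <1
  x=-0.861: |R|=0.67275 <1
  x=-1.763: |R|=1.47488 >1
  x=-1.470: |R|=1.08585 >1
Interval (-1.3889, 0).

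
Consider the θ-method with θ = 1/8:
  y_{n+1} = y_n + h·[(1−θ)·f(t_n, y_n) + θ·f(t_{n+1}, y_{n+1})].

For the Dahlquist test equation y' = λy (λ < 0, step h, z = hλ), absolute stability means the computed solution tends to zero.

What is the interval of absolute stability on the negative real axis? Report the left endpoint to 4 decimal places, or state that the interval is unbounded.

z∈(-2.6667,0).

With y'=λy (z=hλ):
  y_{n+1} = y_n + z·[7/8·y_n + 1/8·y_{n+1}] ⇒ (1 − 1/8z)y_{n+1} = (1 + 7/8z)y_n
  Hence R(z) = (1 + 7/8z)/(1 − 1/8z).

Find x<0 with |R(x)|<1.
x=-1.67: |R|=0.3816
R=−1: 1+7/8x = −1+1/8x ⇒ -3/4x=2 ⇒ x=2/(-3/4)=-2.6667
Confirm numerically:
  x=-2.281: |R|=0.77492 <1
  x=-1.472: |R|=0.24324 <1
  x=-1.276: |R|=0.10047 <1
  x=-3.053: |R|=1.20972 >1
  x=-3.048: |R|=1.20710 >1
  x=-3.040: |R|=1.20290 >1
Interval (-2.6667, 0).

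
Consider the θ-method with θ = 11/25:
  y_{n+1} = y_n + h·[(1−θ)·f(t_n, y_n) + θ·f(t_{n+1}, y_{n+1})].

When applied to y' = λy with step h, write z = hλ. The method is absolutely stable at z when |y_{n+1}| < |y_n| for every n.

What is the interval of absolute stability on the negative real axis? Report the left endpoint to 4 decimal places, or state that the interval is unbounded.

z∈(-16.6667,0).

Set f=λy, z=hλ:
  y_{n+1} = y_n + z·[14/25·y_n + 11/25·y_{n+1}] ⇒ (1 − 11/25z)y_{n+1} = (1 + 14/25z)y_n
  ⇒ R(z) = (1 + 14/25z)/(1 − 11/25z).

Solve |R(x)|<1 on ℝ⁻.
x=-1.64: |R|=0.0474
R=−1: 1+14/25x = −1+11/25x ⇒ -3/25x=2 ⇒ x=2/(-3/25)=-16.6667
Confirm numerically:
  x=-14.852: |R|=0.97110 <1
  x=-14.840: |R|=0.97089 <1
  x=-13.488: |R|=0.94500 <1
  x=-8.921: |R|=0.81128 <1
  x=-17.104: |R|=1.00616 >1
  x=-16.917: |R|=1.00356 >1
  x=-16.851: |R|=1.00263 >1
Interval (-16.6667, 0).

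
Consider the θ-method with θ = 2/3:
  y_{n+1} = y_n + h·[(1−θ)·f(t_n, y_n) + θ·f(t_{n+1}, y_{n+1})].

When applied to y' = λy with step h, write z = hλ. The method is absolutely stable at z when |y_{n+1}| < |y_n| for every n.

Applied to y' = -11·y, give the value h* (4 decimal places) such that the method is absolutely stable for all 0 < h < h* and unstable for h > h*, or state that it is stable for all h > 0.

With y'=λy (z=hλ):
  y_{n+1} = y_n + z·[1/3·y_n + 2/3·y_{n+1}] ⇒ (1 − 2/3z)y_{n+1} = (1 + 1/3z)y_n
  ⇒ R(z) = (1 + 1/3z)/(1 − 2/3z).

Need |R(x)|<1, x<0.
x=-0.57: |R|=0.5870
x=-2: |R|=0.1429
x=-10: |R|=0.3043
x=-100: |R|=0.4778
θ=2/3≥1/2 ⇒ |1+1/3x|<|1−2/3x| ∀x<0 ⇒ interval (−∞,0).

(−∞, 0) — no finite endpoint. Any h>0 works for λ=-11.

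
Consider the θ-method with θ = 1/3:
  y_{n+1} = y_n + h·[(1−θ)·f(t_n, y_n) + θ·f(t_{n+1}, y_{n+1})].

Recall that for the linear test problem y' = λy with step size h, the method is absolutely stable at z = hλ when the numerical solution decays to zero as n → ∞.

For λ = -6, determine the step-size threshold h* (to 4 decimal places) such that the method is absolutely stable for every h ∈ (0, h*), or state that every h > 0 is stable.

Test eqn y'=λy, z=hλ:
  y_{n+1} = y_n + z·[2/3·y_n + 1/3·y_{n+1}] ⇒ (1 − 1/3z)y_{n+1} = (1 + 2/3z)y_n
  ⇒ R(z) = (1 + 2/3z)/(1 − 1/3z).

Find x<0 with |R(x)|<1.
x=-1.77: |R|=0.1132
R=−1: 1+2/3x = −1+1/3x ⇒ -1/3x=2 ⇒ x=2/(-1/3)=-6.0000
Confirm numerically:
  x=-4.881: |R|=0.85801 <1
  x=-4.826: |R|=0.84999 <1
  x=-3.544: |R|=0.62469 <1
  x=-2.852: |R|=0.46206 <1
  x=-6.591: |R|=1.06162 >1
  x=-6.479: |R|=1.05053 >1
  x=-6.039: |R|=1.00431 >1
Interval (-6.0000, 0).

(-6.0000,0); λ=-6 ⇒ h* = (6)/6 = 1.0000.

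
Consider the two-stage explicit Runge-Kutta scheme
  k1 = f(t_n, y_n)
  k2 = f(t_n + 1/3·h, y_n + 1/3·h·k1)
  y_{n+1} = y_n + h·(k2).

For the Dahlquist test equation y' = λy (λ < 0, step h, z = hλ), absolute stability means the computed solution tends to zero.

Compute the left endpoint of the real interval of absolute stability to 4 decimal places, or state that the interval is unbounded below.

On y'=λy, z=hλ:
  k1=λy_n ⇒ h·k1=z·y_n;  k2=λ(1+1/3z)y_n ⇒ h·k2=z(1+1/3z)y_n
  y_{n+1}/y_n = 1 + z(1+1/3z) = 1 + z + 1/3z²
  Hence R(z) = 1 + z + 1/3z².

Solve |R(x)|<1 on ℝ⁻.
x=-0.7: |R|=0.4633
R=1: x+1/3x²=0 ⇒ x=−3=-3.0000; min R=1−1/(4·1/3)=0.2500>−1
Confirm numerically:
  x=-2.426: |R|=0.53583 <1
  x=-2.151: |R|=0.39127 <1
  x=-1.920: |R|=0.30880 <1
  x=-3.291: |R|=1.31923 >1
  x=-3.123: |R|=1.12804 >1
So |R|<1 on (-3.0000, 0).

z* = -3.0000.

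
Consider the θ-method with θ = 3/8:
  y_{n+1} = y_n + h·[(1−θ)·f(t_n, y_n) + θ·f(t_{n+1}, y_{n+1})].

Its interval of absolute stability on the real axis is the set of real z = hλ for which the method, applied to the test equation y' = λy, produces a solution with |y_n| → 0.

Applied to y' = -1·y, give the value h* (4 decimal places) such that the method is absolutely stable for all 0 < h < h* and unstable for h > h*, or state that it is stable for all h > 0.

Set f=λy, z=hλ:
  y_{n+1} = y_n + z·[5/8·y_n + 3/8·y_{n+1}] ⇒ (1 − 3/8z)y_{n+1} = (1 + 5/8z)y_n
  Hence R(z) = (1 + 5/8z)/(1 − 3/8z).

Boundary: |R(x)|=1, x<0.
x=-1.16: |R|=0.1916
R=−1: 1+5/8x = −1+3/8x ⇒ -1/4x=2 ⇒ x=2/(-1/4)=-8.0000
Confirm numerically:
  x=-7.643: |R|=0.97691 <1
  x=-6.450: |R|=0.88665 <1
  x=-5.908: |R|=0.83735 <1
  x=-4.623: |R|=0.69116 <1
  x=-8.586: |R|=1.03472 >1
  x=-8.585: |R|=1.03466 >1
Stable set (-8.0000, 0).

(-8.0000,0); λ=-1 ⇒ h* = (8)/1 = 8.0000.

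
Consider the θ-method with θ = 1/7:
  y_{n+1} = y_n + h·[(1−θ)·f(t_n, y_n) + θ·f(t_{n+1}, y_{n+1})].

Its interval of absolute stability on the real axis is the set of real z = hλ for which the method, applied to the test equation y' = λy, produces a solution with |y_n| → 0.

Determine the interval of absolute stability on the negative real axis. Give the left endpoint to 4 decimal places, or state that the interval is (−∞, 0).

Test eqn y'=λy, z=hλ:
  y_{n+1} = y_n + z·[6/7·y_n + 1/7·y_{n+1}] ⇒ (1 − 1/7z)y_{n+1} = (1 + 6/7z)y_n
  ⇒ R(z) = (1 + 6/7z)/(1 − 1/7z).

Need |R(x)|<1, x<0.
x=-1.31: |R|=0.1035
R=−1: 1+6/7x = −1+1/7x ⇒ -5/7x=2 ⇒ x=2/(-5/7)=-2.8000
Confirm numerically:
  x=-2.731: |R|=0.96455 <1
  x=-2.545: |R|=0.86642 <1
  x=-1.548: |R|=0.26766 <1
  x=-3.358: |R|=1.26936 >1
  x=-3.275: |R|=1.23114 >1
  x=-2.969: |R|=1.08476 >1
Stable set (-2.8000, 0).

(-2.8000, 0).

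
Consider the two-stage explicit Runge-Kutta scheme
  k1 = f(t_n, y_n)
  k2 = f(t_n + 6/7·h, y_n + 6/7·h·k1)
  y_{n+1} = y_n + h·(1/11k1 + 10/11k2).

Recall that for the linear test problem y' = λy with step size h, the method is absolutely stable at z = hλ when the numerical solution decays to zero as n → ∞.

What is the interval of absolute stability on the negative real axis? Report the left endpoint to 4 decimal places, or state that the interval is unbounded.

With y'=λy (z=hλ):
  k1=λy_n ⇒ h·k1=z·y_n;  k2=λ(1+6/7z)y_n ⇒ h·k2=z(1+6/7z)y_n
  y_{n+1}/y_n = 1 + 1/11z + 10/11z(1+6/7z) = 1 + z + 60/77z²
  so R(z) = 1 + z + 60/77z².

Solve |R(x)|<1 on ℝ⁻.
x=-0.78: |R|=0.6941
R=1: x+60/77x²=0 ⇒ x=−77/60=-1.2833; min R=1−1/(4·60/77)=0.6792>−1
Confirm numerically:
  x=-1.234: |R|=0.95256 <1
  x=-1.094: |R|=0.83860 <1
  x=-0.701: |R|=0.68191 <1
  x=-0.612: |R|=0.67985 <1
  x=-1.517: |R|=1.27621 >1
  x=-1.357: |R|=1.07790 >1
So |R|<1 on (-1.2833, 0).

z∈(-1.2833,0).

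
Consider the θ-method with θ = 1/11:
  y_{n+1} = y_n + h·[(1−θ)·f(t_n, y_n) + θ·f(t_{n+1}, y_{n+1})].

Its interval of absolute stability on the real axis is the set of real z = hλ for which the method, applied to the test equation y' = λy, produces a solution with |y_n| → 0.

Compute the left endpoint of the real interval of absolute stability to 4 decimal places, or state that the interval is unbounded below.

left endpoint -2.4444.

With y'=λy (z=hλ):
  y_{n+1} = y_n + z·[10/11·y_n + 1/11·y_{n+1}] ⇒ (1 − 1/11z)y_{n+1} = (1 + 10/11z)y_n
  so R(z) = (1 + 10/11z)/(1 − 1/11z).

Solve |R(x)|<1 on ℝ⁻.
x=-0.64: |R|=0.3952
R=−1: 1+10/11x = −1+1/11x ⇒ -9/11x=2 ⇒ x=2/(-9/11)=-2.4444
Confirm numerically:
  x=-2.295: |R|=0.89883 <1
  x=-2.096: |R|=0.76054 <1
  x=-1.763: |R|=0.51947 <1
  x=-1.635: |R|=0.42343 <1
  x=-2.978: |R|=1.34354 >1
  x=-2.672: |R|=1.14980 >1
  x=-2.656: |R|=1.13943 >1
So |R|<1 on (-2.4444, 0).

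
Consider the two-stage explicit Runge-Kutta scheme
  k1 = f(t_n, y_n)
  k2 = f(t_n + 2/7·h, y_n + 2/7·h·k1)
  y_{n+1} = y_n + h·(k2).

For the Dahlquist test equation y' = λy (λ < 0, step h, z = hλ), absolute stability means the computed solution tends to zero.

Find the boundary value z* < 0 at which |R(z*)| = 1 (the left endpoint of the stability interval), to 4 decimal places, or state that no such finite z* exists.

With y'=λy (z=hλ):
  k1=λy_n ⇒ h·k1=z·y_n;  k2=λ(1+2/7z)y_n ⇒ h·k2=z(1+2/7z)y_n
  y_{n+1}/y_n = 1 + z(1+2/7z) = 1 + z + 2/7z²
  R(z) = 1 + z + 2/7z².

Find x<0 with |R(x)|<1.
x=-1.4: |R|=0.1600
R=1: x+2/7x²=0 ⇒ x=−7/2=-3.5000; min R=1−1/(4·2/7)=0.1250>−1
Confirm numerically:
  x=-3.065: |R|=0.61906 <1
  x=-2.358: |R|=0.23062 <1
  x=-1.700: |R|=0.12571 <1
  x=-4.086: |R|=1.68411 >1
  x=-3.784: |R|=1.30704 >1
Stable set (-3.5000, 0).

left endpoint -3.5000.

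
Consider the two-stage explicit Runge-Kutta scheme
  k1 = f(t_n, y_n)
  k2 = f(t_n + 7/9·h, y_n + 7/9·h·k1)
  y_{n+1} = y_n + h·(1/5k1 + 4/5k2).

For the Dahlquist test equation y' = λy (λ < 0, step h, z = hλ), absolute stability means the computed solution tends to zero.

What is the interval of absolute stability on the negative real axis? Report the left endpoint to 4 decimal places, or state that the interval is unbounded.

(-1.6071, 0).

Test eqn y'=λy, z=hλ:
  k1=λy_n ⇒ h·k1=z·y_n;  k2=λ(1+7/9z)y_n ⇒ h·k2=z(1+7/9z)y_n
  y_{n+1}/y_n = 1 + 1/5z + 4/5z(1+7/9z) = 1 + z + 28/45z²
  ⇒ R(z) = 1 + z + 28/45z².

Boundary: |R(x)|=1, x<0.
x=-0.67: |R|=0.6093
R=1: x+28/45x²=0 ⇒ x=−45/28=-1.6071; min R=1−1/(4·28/45)=0.5982>−1
Confirm numerically:
  x=-1.465: |R|=0.87043 <1
  x=-1.179: |R|=0.68591 <1
  x=-0.822: |R|=0.59843 <1
  x=-1.957: |R|=1.42602 >1
  x=-1.763: |R|=1.17097 >1
Stable set (-1.6071, 0).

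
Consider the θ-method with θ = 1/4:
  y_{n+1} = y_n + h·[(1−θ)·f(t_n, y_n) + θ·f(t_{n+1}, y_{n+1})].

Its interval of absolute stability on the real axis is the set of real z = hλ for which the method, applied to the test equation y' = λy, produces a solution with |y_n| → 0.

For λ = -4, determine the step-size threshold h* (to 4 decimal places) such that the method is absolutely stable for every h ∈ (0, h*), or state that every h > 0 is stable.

(-4.0000,0); λ=-4 ⇒ h* = (4)/4 = 1.0000.

On y'=λy, z=hλ:
  y_{n+1} = y_n + z·[3/4·y_n + 1/4·y_{n+1}] ⇒ (1 − 1/4z)y_{n+1} = (1 + 3/4z)y_n
  Hence R(z) = (1 + 3/4z)/(1 − 1/4z).

Find x<0 with |R(x)|<1.
x=-0.97: |R|=0.2193
R=−1: 1+3/4x = −1+1/4x ⇒ -1/2x=2 ⇒ x=2/(-1/2)=-4.0000
Confirm numerically:
  x=-3.674: |R|=0.91504 <1
  x=-3.004: |R|=0.71559 <1
  x=-2.959: |R|=0.70082 <1
  x=-2.400: |R|=0.50000 <1
  x=-4.394: |R|=1.09388 >1
  x=-4.036: |R|=1.00896 >1
Stable set (-4.0000, 0).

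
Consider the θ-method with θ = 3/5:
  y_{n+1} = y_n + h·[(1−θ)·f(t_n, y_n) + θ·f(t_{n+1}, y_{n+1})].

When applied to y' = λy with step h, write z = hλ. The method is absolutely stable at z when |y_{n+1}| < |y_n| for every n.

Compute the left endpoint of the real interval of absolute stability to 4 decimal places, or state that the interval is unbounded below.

With y'=λy (z=hλ):
  y_{n+1} = y_n + z·[2/5·y_n + 3/5·y_{n+1}] ⇒ (1 − 3/5z)y_{n+1} = (1 + 2/5z)y_n
  R(z) = (1 + 2/5z)/(1 − 3/5z).

Boundary: |R(x)|=1, x<0.
x=-1.03: |R|=0.3634
x=-2: |R|=0.0909
x=-10: |R|=0.4286
x=-100: |R|=0.6393
θ=3/5≥1/2 ⇒ |1+2/5x|<|1−3/5x| ∀x<0 ⇒ stable on all of ℝ⁻.

unbounded; (−∞, 0).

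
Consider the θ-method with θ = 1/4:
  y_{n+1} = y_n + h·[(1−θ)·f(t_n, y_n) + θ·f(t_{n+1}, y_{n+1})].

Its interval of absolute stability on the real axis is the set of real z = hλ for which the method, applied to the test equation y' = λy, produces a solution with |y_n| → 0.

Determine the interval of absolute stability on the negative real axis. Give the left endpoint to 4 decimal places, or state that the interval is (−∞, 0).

(-4.0000, 0).

On y'=λy, z=hλ:
  y_{n+1} = y_n + z·[3/4·y_n + 1/4·y_{n+1}] ⇒ (1 − 1/4z)y_{n+1} = (1 + 3/4z)y_n
  so R(z) = (1 + 3/4z)/(1 − 1/4z).

Find x<0 with |R(x)|<1.
x=-0.69: |R|=0.4115
R=−1: 1+3/4x = −1+1/4x ⇒ -1/2x=2 ⇒ x=2/(-1/2)=-4.0000
Confirm numerically:
  x=-3.358: |R|=0.82550 <1
  x=-2.315: |R|=0.46635 <1
  x=-1.962: |R|=0.31634 <1
  x=-1.608: |R|=0.14693 <1
  x=-4.502: |R|=1.11809 >1
  x=-4.092: |R|=1.02274 >1
Interval (-4.0000, 0).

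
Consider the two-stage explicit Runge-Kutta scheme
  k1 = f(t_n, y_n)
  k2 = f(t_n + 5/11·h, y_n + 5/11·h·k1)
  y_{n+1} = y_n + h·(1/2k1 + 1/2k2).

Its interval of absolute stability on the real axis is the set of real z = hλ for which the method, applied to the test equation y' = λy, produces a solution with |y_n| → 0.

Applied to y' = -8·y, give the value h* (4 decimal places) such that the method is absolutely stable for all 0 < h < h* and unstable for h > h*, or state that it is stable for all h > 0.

On y'=λy, z=hλ:
  k1=λy_n ⇒ h·k1=z·y_n;  k2=λ(1+5/11z)y_n ⇒ h·k2=z(1+5/11z)y_n
  y_{n+1}/y_n = 1 + 1/2z + 1/2z(1+5/11z) = 1 + z + 5/22z²
  so R(z) = 1 + z + 5/22z².

Solve |R(x)|<1 on ℝ⁻.
x=-1.14: |R|=0.1554
R=1: x+5/22x²=0 ⇒ x=−22/5=-4.4000; min R=1−1/(4·5/22)=-0.1000>−1
Confirm numerically:
  x=-3.935: |R|=0.58414 <1
  x=-3.493: |R|=0.27997 <1
  x=-3.313: |R|=0.18154 <1
  x=-2.705: |R|=0.04204 <1
  x=-4.967: |R|=1.64007 >1
  x=-4.961: |R|=1.63253 >1
  x=-4.859: |R|=1.50688 >1
Stable set (-4.4000, 0).

(-4.4000,0); λ=-8 ⇒ h* = (22/5)/8 = 0.5500.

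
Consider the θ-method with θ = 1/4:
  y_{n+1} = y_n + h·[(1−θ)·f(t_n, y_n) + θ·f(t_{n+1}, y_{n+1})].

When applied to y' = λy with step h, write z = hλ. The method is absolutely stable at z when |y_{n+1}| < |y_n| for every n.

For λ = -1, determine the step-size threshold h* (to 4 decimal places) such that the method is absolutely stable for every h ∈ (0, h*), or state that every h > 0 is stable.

Test eqn y'=λy, z=hλ:
  y_{n+1} = y_n + z·[3/4·y_n + 1/4·y_{n+1}] ⇒ (1 − 1/4z)y_{n+1} = (1 + 3/4z)y_n
  ⇒ R(z) = (1 + 3/4z)/(1 − 1/4z).

Solve |R(x)|<1 on ℝ⁻.
x=-0.41: |R|=0.6281
R=−1: 1+3/4x = −1+1/4x ⇒ -1/2x=2 ⇒ x=2/(-1/2)=-4.0000
Confirm numerically:
  x=-3.240: |R|=0.79006 <1
  x=-2.403: |R|=0.50117 <1
  x=-2.059: |R|=0.35930 <1
  x=-1.791: |R|=0.23709 <1
  x=-4.198: |R|=1.04830 >1
  x=-4.035: |R|=1.00871 >1
Stable set (-4.0000, 0).

(-4.0000,0); λ=-1 ⇒ h* = (4)/1 = 4.0000.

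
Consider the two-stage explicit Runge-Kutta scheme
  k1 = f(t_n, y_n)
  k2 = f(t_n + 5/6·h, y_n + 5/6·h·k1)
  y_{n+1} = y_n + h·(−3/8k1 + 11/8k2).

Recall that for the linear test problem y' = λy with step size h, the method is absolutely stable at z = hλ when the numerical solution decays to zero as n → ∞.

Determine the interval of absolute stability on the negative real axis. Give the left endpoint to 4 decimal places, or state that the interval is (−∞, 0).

Set f=λy, z=hλ:
  k1=λy_n ⇒ h·k1=z·y_n;  k2=λ(1+5/6z)y_n ⇒ h·k2=z(1+5/6z)y_n
  y_{n+1}/y_n = 1 − 3/8z + 11/8z(1+5/6z) = 1 + z + 55/48z²
  Hence R(z) = 1 + z + 55/48z².

Need |R(x)|<1, x<0.
x=-1.58: |R|=2.2805
R=1: x+55/48x²=0 ⇒ x=−48/55=-0.8727; min R=1−1/(4·55/48)=0.7818>−1
Confirm numerically:
  x=-0.697: |R|=0.85966 <1
  x=-0.368: |R|=0.78717 <1
  x=-0.352: |R|=0.78997 <1
  x=-1.095: |R|=1.27888 >1
  x=-1.006: |R|=1.15362 >1
  x=-0.899: |R|=1.02706 >1
Stable set (-0.8727, 0).

(-0.8727, 0).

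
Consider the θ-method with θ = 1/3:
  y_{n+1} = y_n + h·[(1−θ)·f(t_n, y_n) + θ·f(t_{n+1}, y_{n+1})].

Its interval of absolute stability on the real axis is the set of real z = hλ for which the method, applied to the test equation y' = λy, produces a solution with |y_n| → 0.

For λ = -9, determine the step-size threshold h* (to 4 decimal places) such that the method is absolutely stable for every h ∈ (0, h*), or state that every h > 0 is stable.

(-6.0000,0); λ=-9 ⇒ h* = (6)/9 = 0.6667.

With y'=λy (z=hλ):
  y_{n+1} = y_n + z·[2/3·y_n + 1/3·y_{n+1}] ⇒ (1 − 1/3z)y_{n+1} = (1 + 2/3z)y_n
  Hence R(z) = (1 + 2/3z)/(1 − 1/3z).

Boundary: |R(x)|=1, x<0.
x=-1.35: |R|=0.0690
R=−1: 1+2/3x = −1+1/3x ⇒ -1/3x=2 ⇒ x=2/(-1/3)=-6.0000
Confirm numerically:
  x=-5.516: |R|=0.94317 <1
  x=-5.385: |R|=0.92665 <1
  x=-4.419: |R|=0.78690 <1
  x=-6.416: |R|=1.04418 >1
  x=-6.290: |R|=1.03122 >1
So |R|<1 on (-6.0000, 0).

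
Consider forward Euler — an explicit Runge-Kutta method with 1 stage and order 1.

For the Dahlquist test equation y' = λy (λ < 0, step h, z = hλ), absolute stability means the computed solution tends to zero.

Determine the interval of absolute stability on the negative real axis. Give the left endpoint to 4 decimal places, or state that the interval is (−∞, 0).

(-2.0000, 0).

Test eqn y'=λy, z=hλ:
  order 1, 1-stage ⇒ R(z)=1+z
  (e.g. R(-0.68)=0.32000, |R|=0.32000)

Solve |R(x)|<1 on ℝ⁻.
x=-0.68: |R|=0.3200
|R(-1.86)|=0.8600 |R(-1.49)|=0.4900 |R(-1.22)|=0.2200
Bisect:
  x_lo=-2.3490 |R|=1.3490  x_hi=-0.2169 |R|=0.7831
  mid=-1.28292 |R|=0.28292 →hi
  mid=-1.81594 |R|=0.81594 →hi
  mid=-2.08245 |R|=1.08245 →lo
  mid=-1.94919 |R|=0.94919 →hi
  mid=-2.01582 |R|=1.01582 →lo
  mid=-1.98250 |R|=0.98250 →hi
  mid=-1.99916 |R|=0.99916 →hi
  ...
  [-2.00007,-1.99994] ⇒ x*=-2.0000
Stable set (-2.0000, 0).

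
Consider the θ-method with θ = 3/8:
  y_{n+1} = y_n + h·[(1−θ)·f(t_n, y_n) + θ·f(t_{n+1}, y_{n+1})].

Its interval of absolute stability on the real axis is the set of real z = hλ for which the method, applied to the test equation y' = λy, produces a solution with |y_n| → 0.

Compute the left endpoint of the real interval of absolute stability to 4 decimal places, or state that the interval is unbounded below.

z* = -8.0000.

Set f=λy, z=hλ:
  y_{n+1} = y_n + z·[5/8·y_n + 3/8·y_{n+1}] ⇒ (1 − 3/8z)y_{n+1} = (1 + 5/8z)y_n
  R(z) = (1 + 5/8z)/(1 − 3/8z).

Boundary: |R(x)|=1, x<0.
x=-0.47: |R|=0.6004
R=−1: 1+5/8x = −1+3/8x ⇒ -1/4x=2 ⇒ x=2/(-1/4)=-8.0000
Confirm numerically:
  x=-7.791: |R|=0.98668 <1
  x=-5.744: |R|=0.82118 <1
  x=-5.000: |R|=0.73913 <1
  x=-4.894: |R|=0.72613 <1
  x=-8.462: |R|=1.02768 >1
  x=-8.229: |R|=1.01401 >1
  x=-8.146: |R|=1.00900 >1
Stable set (-8.0000, 0).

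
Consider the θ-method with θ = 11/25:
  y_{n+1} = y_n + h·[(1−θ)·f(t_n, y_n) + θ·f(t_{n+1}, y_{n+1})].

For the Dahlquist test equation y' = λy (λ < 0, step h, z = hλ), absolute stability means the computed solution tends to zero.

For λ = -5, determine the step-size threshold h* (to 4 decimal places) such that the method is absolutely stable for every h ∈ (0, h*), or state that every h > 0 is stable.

(-16.6667,0); λ=-5 ⇒ h* = (50/3)/5 = 3.3333.

On y'=λy, z=hλ:
  y_{n+1} = y_n + z·[14/25·y_n + 11/25·y_{n+1}] ⇒ (1 − 11/25z)y_{n+1} = (1 + 14/25z)y_n
  Hence R(z) = (1 + 14/25z)/(1 − 11/25z).

Boundary: |R(x)|=1, x<0.
x=-0.95: |R|=0.3300
R=−1: 1+14/25x = −1+11/25x ⇒ -3/25x=2 ⇒ x=2/(-3/25)=-16.6667
Confirm numerically:
  x=-15.658: |R|=0.98466 <1
  x=-13.054: |R|=0.93572 <1
  x=-11.455: |R|=0.89646 <1
  x=-17.259: |R|=1.00827 >1
  x=-17.030: |R|=1.00513 >1
  x=-16.816: |R|=1.00213 >1
Interval (-16.6667, 0).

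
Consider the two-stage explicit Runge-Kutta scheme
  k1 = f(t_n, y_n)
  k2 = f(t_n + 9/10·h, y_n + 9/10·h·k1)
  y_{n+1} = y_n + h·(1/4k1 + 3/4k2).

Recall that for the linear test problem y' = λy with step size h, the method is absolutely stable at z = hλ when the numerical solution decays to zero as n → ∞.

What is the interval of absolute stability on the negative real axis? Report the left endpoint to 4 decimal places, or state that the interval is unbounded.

(-1.4815, 0).

Set f=λy, z=hλ:
  k1=λy_n ⇒ h·k1=z·y_n;  k2=λ(1+9/10z)y_n ⇒ h·k2=z(1+9/10z)y_n
  y_{n+1}/y_n = 1 + 1/4z + 3/4z(1+9/10z) = 1 + z + 27/40z²
  R(z) = 1 + z + 27/40z².

Solve |R(x)|<1 on ℝ⁻.
x=-0.37: |R|=0.7224
R=1: x+27/40x²=0 ⇒ x=−40/27=-1.4815; min R=1−1/(4·27/40)=0.6296>−1
Confirm numerically:
  x=-1.422: |R|=0.94291 <1
  x=-1.280: |R|=0.82592 <1
  x=-1.047: |R|=0.69294 <1
  x=-0.844: |R|=0.63683 <1
  x=-2.059: |R|=1.80265 >1
  x=-1.995: |R|=1.69152 >1
  x=-1.547: |R|=1.06842 >1
So |R|<1 on (-1.4815, 0).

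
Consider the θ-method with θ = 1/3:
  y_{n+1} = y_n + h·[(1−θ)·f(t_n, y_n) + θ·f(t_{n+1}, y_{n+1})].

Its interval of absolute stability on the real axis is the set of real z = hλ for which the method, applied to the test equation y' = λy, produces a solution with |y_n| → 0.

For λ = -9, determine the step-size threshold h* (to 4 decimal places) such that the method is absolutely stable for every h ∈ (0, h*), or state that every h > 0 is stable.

(-6.0000,0); λ=-9 ⇒ h* = (6)/9 = 0.6667.

With y'=λy (z=hλ):
  y_{n+1} = y_n + z·[2/3·y_n + 1/3·y_{n+1}] ⇒ (1 − 1/3z)y_{n+1} = (1 + 2/3z)y_n
  Hence R(z) = (1 + 2/3z)/(1 − 1/3z).

Find x<0 with |R(x)|<1.
x=-0.57: |R|=0.5210
R=−1: 1+2/3x = −1+1/3x ⇒ -1/3x=2 ⇒ x=2/(-1/3)=-6.0000
Confirm numerically:
  x=-5.175: |R|=0.89908 <1
  x=-4.799: |R|=0.84601 <1
  x=-2.805: |R|=0.44961 <1
  x=-6.467: |R|=1.04933 >1
  x=-6.101: |R|=1.01110 >1
  x=-6.080: |R|=1.00881 >1
Interval (-6.0000, 0).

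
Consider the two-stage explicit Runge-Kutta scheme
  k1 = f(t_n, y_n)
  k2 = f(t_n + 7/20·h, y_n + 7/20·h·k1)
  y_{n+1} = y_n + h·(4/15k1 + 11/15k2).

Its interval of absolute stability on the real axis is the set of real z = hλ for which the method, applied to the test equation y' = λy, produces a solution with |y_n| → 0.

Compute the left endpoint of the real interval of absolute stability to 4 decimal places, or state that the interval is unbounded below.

left endpoint -3.8961.

With y'=λy (z=hλ):
  k1=λy_n ⇒ h·k1=z·y_n;  k2=λ(1+7/20z)y_n ⇒ h·k2=z(1+7/20z)y_n
  y_{n+1}/y_n = 1 + 4/15z + 11/15z(1+7/20z) = 1 + z + 77/300z²
  R(z) = 1 + z + 77/300z².

Need |R(x)|<1, x<0.
x=-0.86: |R|=0.3298
R=1: x+77/300x²=0 ⇒ x=−300/77=-3.8961; min R=1−1/(4·77/300)=0.0260>−1
Confirm numerically:
  x=-3.783: |R|=0.89018 <1
  x=-3.260: |R|=0.46775 <1
  x=-3.120: |R|=0.37850 <1
  x=-2.253: |R|=0.04984 <1
  x=-4.494: |R|=1.68965 >1
  x=-4.391: |R|=1.55776 >1
  x=-4.085: |R|=1.19805 >1
Stable set (-3.8961, 0).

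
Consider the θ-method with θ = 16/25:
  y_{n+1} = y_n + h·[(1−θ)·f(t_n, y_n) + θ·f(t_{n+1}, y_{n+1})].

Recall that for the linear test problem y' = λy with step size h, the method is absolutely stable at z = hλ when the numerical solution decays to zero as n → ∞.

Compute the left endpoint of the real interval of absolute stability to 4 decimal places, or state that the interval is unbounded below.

With y'=λy (z=hλ):
  y_{n+1} = y_n + z·[9/25·y_n + 16/25·y_{n+1}] ⇒ (1 − 16/25z)y_{n+1} = (1 + 9/25z)y_n
  R(z) = (1 + 9/25z)/(1 − 16/25z).

Need |R(x)|<1, x<0.
x=-0.49: |R|=0.6270
x=-2: |R|=0.1228
x=-10: |R|=0.3514
x=-100: |R|=0.5385
θ=16/25≥1/2 ⇒ |1+9/25x|<|1−16/25x| ∀x<0 ⇒ stable on all of ℝ⁻.

(−∞, 0) — no finite endpoint.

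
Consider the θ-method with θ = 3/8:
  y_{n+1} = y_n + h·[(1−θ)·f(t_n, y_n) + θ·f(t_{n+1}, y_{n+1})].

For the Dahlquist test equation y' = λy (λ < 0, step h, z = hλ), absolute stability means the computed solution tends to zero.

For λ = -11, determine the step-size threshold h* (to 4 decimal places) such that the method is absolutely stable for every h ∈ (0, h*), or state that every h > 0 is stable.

(-8.0000,0); λ=-11 ⇒ h* = (8)/11 = 0.7273.

On y'=λy, z=hλ:
  y_{n+1} = y_n + z·[5/8·y_n + 3/8·y_{n+1}] ⇒ (1 − 3/8z)y_{n+1} = (1 + 5/8z)y_n
  R(z) = (1 + 5/8z)/(1 − 3/8z).

Find x<0 with |R(x)|<1.
x=-0.95: |R|=0.2995
R=−1: 1+5/8x = −1+3/8x ⇒ -1/4x=2 ⇒ x=2/(-1/4)=-8.0000
Confirm numerically:
  x=-7.341: |R|=0.95610 <1
  x=-4.248: |R|=0.63826 <1
  x=-4.061: |R|=0.60967 <1
  x=-3.881: |R|=0.58061 <1
  x=-8.533: |R|=1.03173 >1
  x=-8.356: |R|=1.02153 >1
  x=-8.233: |R|=1.01425 >1
Interval (-8.0000, 0).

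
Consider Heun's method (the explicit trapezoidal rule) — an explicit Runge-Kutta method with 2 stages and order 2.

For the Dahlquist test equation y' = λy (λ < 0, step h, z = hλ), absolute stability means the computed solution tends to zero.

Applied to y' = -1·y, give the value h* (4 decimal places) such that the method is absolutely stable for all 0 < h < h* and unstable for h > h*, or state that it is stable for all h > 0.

On y'=λy, z=hλ:
  order 2, 2-stage ⇒ R(z)=1+z+z^2/2
  (e.g. R(-0.86)=0.50980, |R|=0.50980)

Solve |R(x)|<1 on ℝ⁻.
x=-0.86: |R|=0.5098
|R(-2.01)|=1.0100 |R(-1.87)|=0.8785 |R(-1.12)|=0.5072
Bisect:
  x_lo=-2.5102 |R|=1.6403  x_hi=-0.0986 |R|=0.9063
  mid=-1.30436 |R|=0.54632 →hi
  mid=-1.90727 |R|=0.91157 →hi
  mid=-2.20872 |R|=1.23050 →lo
  mid=-2.05799 |R|=1.05968 →lo
  mid=-1.98263 |R|=0.98278 →hi
  mid=-2.02031 |R|=1.02052 →lo
  mid=-2.00147 |R|=1.00147 →lo
  mid=-1.99205 |R|=0.99208 →hi
  mid=-1.99676 |R|=0.99677 →hi
  mid=-1.99912 |R|=0.99912 →hi
  ...
  [-2.00015,-2.00000] ⇒ x*=-2.0000
So |R|<1 on (-2.0000, 0).

(-2.0000,0); λ=-1 ⇒ h* = 2.0000.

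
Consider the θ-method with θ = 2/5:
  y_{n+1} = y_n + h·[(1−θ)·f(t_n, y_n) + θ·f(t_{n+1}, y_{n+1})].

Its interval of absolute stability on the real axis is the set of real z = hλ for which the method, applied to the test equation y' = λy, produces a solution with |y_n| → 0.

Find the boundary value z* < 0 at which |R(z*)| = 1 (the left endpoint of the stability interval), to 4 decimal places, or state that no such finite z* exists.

Test eqn y'=λy, z=hλ:
  y_{n+1} = y_n + z·[3/5·y_n + 2/5·y_{n+1}] ⇒ (1 − 2/5z)y_{n+1} = (1 + 3/5z)y_n
  ⇒ R(z) = (1 + 3/5z)/(1 − 2/5z).

Boundary: |R(x)|=1, x<0.
x=-1.45: |R|=0.0823
R=−1: 1+3/5x = −1+2/5x ⇒ -1/5x=2 ⇒ x=2/(-1/5)=-10.0000
Confirm numerically:
  x=-8.259: |R|=0.91909 <1
  x=-7.203: |R|=0.85587 <1
  x=-5.748: |R|=0.74224 <1
  x=-10.371: |R|=1.01441 >1
  x=-10.295: |R|=1.01153 >1
Interval (-10.0000, 0).

z* = -10.0000.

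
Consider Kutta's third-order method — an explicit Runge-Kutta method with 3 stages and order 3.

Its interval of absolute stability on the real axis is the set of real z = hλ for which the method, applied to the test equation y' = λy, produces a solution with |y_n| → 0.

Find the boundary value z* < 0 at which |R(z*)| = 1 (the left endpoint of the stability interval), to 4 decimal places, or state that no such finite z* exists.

With y'=λy (z=hλ):
  order 3, 3-stage ⇒ R(z)=1+z+z^2/2+z^3/6
  (e.g. R(-1.42)=0.11099, |R|=0.11099)

Boundary: |R(x)|=1, x<0.
x=-1.42: |R|=0.1110
|R(-2.9)|=1.7598 |R(-2.13)|=0.4721 |R(-0.77)|=0.4504
Bisect:
  x_lo=-3.3471 |R|=2.9953  x_hi=-0.3324 |R|=0.7167
  mid=-1.83977 |R|=0.18525 →hi
  mid=-2.59346 |R|=1.13772 →lo
  mid=-2.21661 |R|=0.57510 →hi
  mid=-2.40503 |R|=0.83147 →hi
  mid=-2.49924 |R|=0.97794 →hi
  mid=-2.54635 |R|=1.05611 →lo
  mid=-2.52280 |R|=1.01660 →lo
  mid=-2.51102 |R|=0.99717 →hi
  mid=-2.51691 |R|=1.00686 →lo
  ...
  [-2.51286,-2.51268] ⇒ x*=-2.5127
Interval (-2.5127, 0).

left endpoint -2.5127.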